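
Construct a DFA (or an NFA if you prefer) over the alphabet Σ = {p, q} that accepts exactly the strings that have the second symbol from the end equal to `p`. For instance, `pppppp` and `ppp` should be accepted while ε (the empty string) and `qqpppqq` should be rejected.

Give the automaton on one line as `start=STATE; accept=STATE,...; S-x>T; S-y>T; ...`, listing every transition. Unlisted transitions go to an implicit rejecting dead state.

A DFA must remember the last 2 symbols (since which symbol is second-to-last isn't known until the input ends). Use one state per possible window of the last ≤2 symbols; accept from those whose window starts with `p`.
        p   q  
>  s0   s1  s2 
   s1   s3  s4 
   s2   s5  s6 
 * s3   s3  s4 
 * s4   s5  s6 
   s5   s3  s4 
   s6   s5  s6 
(> = start, * = accepting)

start=s0; accept=s3,s4; s0-p>s1; s0-q>s2; s1-p>s3; s1-q>s4; s2-p>s5; s2-q>s6; s3-p>s3; s3-q>s4; s4-p>s5; s4-q>s6; s5-p>s3; s5-q>s4; s6-p>s5; s6-q>s6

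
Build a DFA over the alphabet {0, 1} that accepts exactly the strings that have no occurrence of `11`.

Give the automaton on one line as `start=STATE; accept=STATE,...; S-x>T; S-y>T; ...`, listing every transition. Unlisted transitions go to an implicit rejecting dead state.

This is the complement of 'contains `11`'. Use the same substring-matching states — A through C holding how much of `11` has just been matched — but flip the accepting set: everything except the trap C accepts.
With 3 states:
       0  1 
>* A   A  B 
 * B   A  C 
   C   C  C 
(> = start, * = accepting)

start=A; accept=A,B; A-0>A; A-1>B; B-0>A; B-1>C; C-0>C; C-1>C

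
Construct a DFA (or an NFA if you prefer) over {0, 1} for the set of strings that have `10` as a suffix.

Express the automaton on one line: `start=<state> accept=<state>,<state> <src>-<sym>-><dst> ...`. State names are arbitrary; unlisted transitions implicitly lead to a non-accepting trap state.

Remember how much of `10` the current input suffix matches. State S0 means no match yet; S1 means the last symbol is `1`; S2 means the last 2 symbols are `10`. Only S2 accepts. On a mismatch, fall back to the longest proper suffix that is still a prefix of `10`.
A 3-state machine:
        0   1  
>  S0   S0  S1 
   S1   S2  S1 
 * S2   S0  S1 
(> = start, * = accepting)

start=S0 accept=S2 S0-0->S0 S0-1->S1 S1-0->S2 S1-1->S1 S2-0->S0 S2-1->S1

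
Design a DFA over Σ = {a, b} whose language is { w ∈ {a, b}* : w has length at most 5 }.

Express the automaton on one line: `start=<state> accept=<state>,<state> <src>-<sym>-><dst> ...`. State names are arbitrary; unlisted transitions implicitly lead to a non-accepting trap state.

start=q0 accept=q0,q1,q2,q3,q4,q5 q0-a->q1 q0-b->q1 q1-a->q2 q1-b->q2 q2-a->q3 q2-b->q3 q3-a->q4 q3-b->q4 q4-a->q5 q4-b->q5 q5-a->q6 q5-b->q6 q6-a->q6 q6-b->q6

Count input length up to 6: every symbol moves from q0 toward q6, which means 'more than 5' and absorbs. Accept from {q0, q1, q2, q3, q4, q5}.
A 7-state machine:
        a   b  
>* q0   q1  q1 
 * q1   q2  q2 
 * q2   q3  q3 
 * q3   q4  q4 
 * q4   q5  q5 
 * q5   q6  q6 
   q6   q6  q6 
(> = start, * = accepting)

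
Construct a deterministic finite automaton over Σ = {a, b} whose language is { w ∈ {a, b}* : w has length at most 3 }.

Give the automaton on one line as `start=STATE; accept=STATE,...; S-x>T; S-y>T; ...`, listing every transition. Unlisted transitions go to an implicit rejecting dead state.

We only need to distinguish lengths 0, 1, …, 3, and '>3'. Chain q0 → q1 → q2 → q3 → q4 on every symbol, with q4 looping. Accepting states: {q0, q1, q2, q3}.
        a   b  
>* q0   q1  q1 
 * q1   q2  q2 
 * q2   q3  q3 
 * q3   q4  q4 
   q4   q4  q4 
(> = start, * = accepting)

start=q0; accept=q0,q1,q2,q3; q0-a>q1; q0-b>q1; q1-a>q2; q1-b>q2; q2-a>q3; q2-b>q3; q3-a>q4; q3-b>q4; q4-a>q4; q4-b>q4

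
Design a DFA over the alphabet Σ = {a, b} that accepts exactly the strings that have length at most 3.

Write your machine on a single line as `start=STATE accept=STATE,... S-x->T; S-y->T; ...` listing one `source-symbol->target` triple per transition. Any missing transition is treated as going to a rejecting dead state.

We only need to distinguish lengths 0, 1, …, 3, and '>3'. Chain S0 → S1 → S2 → S3 → S4 on every symbol, with S4 looping. Accepting states: {S0, S1, S2, S3}.
A 5-state machine:
        a   b  
>* S0   S1  S1 
 * S1   S2  S2 
 * S2   S3  S3 
 * S3   S4  S4 
   S4   S4  S4 
(> = start, * = accepting)

start=S0; accept=S0,S1,S2,S3; S0-a->S1; S0-b->S1; S1-a->S2; S1-b->S2; S2-a->S3; S2-b->S3; S3-a->S4; S3-b->S4; S4-a->S4; S4-b->S4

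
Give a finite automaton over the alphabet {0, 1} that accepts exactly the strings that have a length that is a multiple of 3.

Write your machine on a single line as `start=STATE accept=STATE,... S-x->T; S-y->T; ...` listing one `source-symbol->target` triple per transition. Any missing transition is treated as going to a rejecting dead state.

Count input length modulo 3: every symbol advances one step around the cycle S0 → S1 → S2 → S0. Accept at S0.
3 states suffice.
        0   1  
>* S0   S1  S1 
   S1   S2  S2 
   S2   S0  S0 
(> = start, * = accepting)

start=S0; accept=S0; S0-0->S1; S0-1->S1; S1-0->S2; S1-1->S2; S2-0->S0; S2-1->S0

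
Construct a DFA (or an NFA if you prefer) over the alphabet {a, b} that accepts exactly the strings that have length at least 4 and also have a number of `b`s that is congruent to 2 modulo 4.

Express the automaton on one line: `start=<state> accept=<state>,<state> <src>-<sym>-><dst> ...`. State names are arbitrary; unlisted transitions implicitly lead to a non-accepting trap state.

start=q0 accept=q9 q0-a->q1 q0-b->q2 q1-a->q3 q1-b->q4 q2-a->q4 q2-b->q5 q3-a->q3 q3-b->q6 q4-a->q6 q4-b->q7 q5-a->q7 q5-b->q8 q6-a->q6 q6-b->q9 q7-a->q9 q7-b->q8 q8-a->q8 q8-b->q3 q9-a->q9 q9-b->q8

Handle the two conditions separately and then intersect. The first has 6 states tracking the input length, saturating at 5; the second has 4 states tracking the count of `b`s modulo 4. A product state is a pair (one from each), accepting exactly when both do. Minimizing collapses redundant product states.
With 10 states:
        a   b  
>  q0   q1  q2 
   q1   q3  q4 
   q2   q4  q5 
   q3   q3  q6 
   q4   q6  q7 
   q5   q7  q8 
   q6   q6  q9 
   q7   q9  q8 
   q8   q8  q3 
 * q9   q9  q8 
(> = start, * = accepting)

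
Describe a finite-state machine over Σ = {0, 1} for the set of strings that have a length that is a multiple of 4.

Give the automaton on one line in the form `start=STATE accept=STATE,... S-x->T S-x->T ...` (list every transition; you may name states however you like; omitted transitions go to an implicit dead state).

Only the length mod 4 matters, so use a 4-cycle: from any state, every input symbol moves to the next state, wrapping q3 back to q0. Mark q0 accepting.
4 states suffice.
        0   1  
>* q0   q1  q1 
   q1   q2  q2 
   q2   q3  q3 
   q3   q0  q0 
(> = start, * = accepting)

start=q0 accept=q0 q0-0->q1 q0-1->q1 q1-0->q2 q1-1->q2 q2-0->q3 q2-1->q3 q3-0->q0 q3-1->q0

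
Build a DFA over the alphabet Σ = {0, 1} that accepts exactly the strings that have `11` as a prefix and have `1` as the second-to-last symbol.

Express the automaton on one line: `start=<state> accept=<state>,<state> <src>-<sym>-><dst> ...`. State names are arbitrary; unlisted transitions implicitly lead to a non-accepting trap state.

start=s0 accept=s6,s8 s0-0->s1 s0-1->s2 s1-0->s3 s1-1->s4 s2-0->s5 s2-1->s6 s3-0->s3 s3-1->s4 s4-0->s5 s4-1->s7 s5-0->s3 s5-1->s4 s6-0->s8 s6-1->s6 s7-0->s5 s7-1->s7 s8-0->s9 s8-1->s10 s9-0->s9 s9-1->s10 s10-0->s8 s10-1->s6

Build one automaton per condition and run them in lockstep. The first has 4 states tracking whether the input so far still matches the prefix `11`; the second has 7 states tracking the last 2 symbols read. A product state is a pair (one from each), accepting exactly when both do.
An 11-state machine:
          0    1  
>  s0     s1   s2 
   s1     s3   s4 
   s2     s5   s6 
   s3     s3   s4 
   s4     s5   s7 
   s5     s3   s4 
 * s6     s8   s6 
   s7     s5   s7 
 * s8     s9  s10 
   s9     s9  s10 
   s10    s8   s6 
(> = start, * = accepting)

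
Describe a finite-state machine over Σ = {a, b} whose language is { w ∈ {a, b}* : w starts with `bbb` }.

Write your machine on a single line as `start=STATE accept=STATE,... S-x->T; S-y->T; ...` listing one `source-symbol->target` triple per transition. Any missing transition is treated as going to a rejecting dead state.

start=q0; accept=q3; q0-a->q4; q0-b->q1; q1-a->q4; q1-b->q2; q2-a->q4; q2-b->q3; q3-a->q3; q3-b->q3; q4-a->q4; q4-b->q4

Check the first 3 symbols one by one: q0 through q2 record how many have matched `bbb` so far; any wrong symbol goes to the dead state q4. After all 3 match we enter the accepting sink q3.
A 5-state machine:
        a   b  
>  q0   q4  q1 
   q1   q4  q2 
   q2   q4  q3 
 * q3   q3  q3 
   q4   q4  q4 
(> = start, * = accepting)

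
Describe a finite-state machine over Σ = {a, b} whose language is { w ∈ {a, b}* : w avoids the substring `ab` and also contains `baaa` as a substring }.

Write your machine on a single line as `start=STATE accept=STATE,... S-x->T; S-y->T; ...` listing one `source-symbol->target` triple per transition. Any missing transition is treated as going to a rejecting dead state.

start=s0; accept=s8; s0-a->s1; s0-b->s2; s1-a->s1; s1-b->s3; s2-a->s4; s2-b->s2; s3-a->s5; s3-b->s3; s4-a->s6; s4-b->s3; s5-a->s7; s5-b->s3; s6-a->s8; s6-b->s3; s7-a->s9; s7-b->s3; s8-a->s8; s8-b->s9; s9-a->s9; s9-b->s9

Run two small machines in parallel and take their product. One (3 states) tracks partial matches of the forbidden pattern `ab`; the other (5 states) tracks whether and how much of `baaa` has been seen. Each combined state is a pair, one component from each; accept when both components accept.
With 10 states:
        a   b  
>  s0   s1  s2 
   s1   s1  s3 
   s2   s4  s2 
   s3   s5  s3 
   s4   s6  s3 
   s5   s7  s3 
   s6   s8  s3 
   s7   s9  s3 
 * s8   s8  s9 
   s9   s9  s9 
(> = start, * = accepting)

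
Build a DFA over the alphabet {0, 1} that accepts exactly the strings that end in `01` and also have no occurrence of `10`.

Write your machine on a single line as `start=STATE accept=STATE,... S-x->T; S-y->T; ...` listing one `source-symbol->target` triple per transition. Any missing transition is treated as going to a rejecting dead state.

start=s0; accept=s3; s0-0->s1; s0-1->s2; s1-0->s1; s1-1->s3; s2-0->s2; s2-1->s2; s3-0->s2; s3-1->s2

Run two small machines in parallel and take their product. The first has 3 states tracking how much of the suffix `01` has currently been matched; the second has 3 states tracking partial matches of the forbidden pattern `10`. A product state is a pair (one from each), accepting exactly when both do. Minimizing collapses redundant product states.
With 4 states:
        0   1  
>  s0   s1  s2 
   s1   s1  s3 
   s2   s2  s2 
 * s3   s2  s2 
(> = start, * = accepting)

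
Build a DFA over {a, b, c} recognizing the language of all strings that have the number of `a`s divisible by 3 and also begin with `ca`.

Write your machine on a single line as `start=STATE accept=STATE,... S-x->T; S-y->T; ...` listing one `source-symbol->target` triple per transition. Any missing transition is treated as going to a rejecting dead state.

Run two small machines in parallel and take their product. One (3 states) tracks the count of `a`s modulo 3; the other (4 states) tracks whether the input so far still matches the prefix `ca`. Each combined state is a pair, one component from each; accept when both components accept.
8 states suffice.
        a   b   c  
>  s0   s1  s2  s3 
   s1   s4  s1  s1 
   s2   s1  s2  s2 
   s3   s5  s2  s2 
   s4   s2  s4  s4 
   s5   s6  s5  s5 
   s6   s7  s6  s6 
 * s7   s5  s7  s7 
(> = start, * = accepting)

start=s0; accept=s7; s0-a->s1; s0-b->s2; s0-c->s3; s1-a->s4; s1-b->s1; s1-c->s1; s2-a->s1; s2-b->s2; s2-c->s2; s3-a->s5; s3-b->s2; s3-c->s2; s4-a->s2; s4-b->s4; s4-c->s4; s5-a->s6; s5-b->s5; s5-c->s5; s6-a->s7; s6-b->s6; s6-c->s6; s7-a->s5; s7-b->s7; s7-c->s7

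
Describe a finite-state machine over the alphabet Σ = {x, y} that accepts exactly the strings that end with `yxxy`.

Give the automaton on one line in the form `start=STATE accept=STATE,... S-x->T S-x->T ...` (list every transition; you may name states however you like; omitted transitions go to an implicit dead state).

start=q0 accept=q4 q0-x->q0 q0-y->q1 q1-x->q2 q1-y->q1 q2-x->q3 q2-y->q1 q3-x->q0 q3-y->q4 q4-x->q2 q4-y->q1

Remember how much of `yxxy` the current input suffix matches. State q0 means no match yet; q1 means the last symbol is `y`; q2 means the last 2 symbols are `yx`; q3 means the last 3 symbols are `yxx`; q4 means the last 4 symbols are `yxxy`. Only q4 accepts. On a mismatch, fall back to the longest proper suffix that is still a prefix of `yxxy`.
5 states suffice.
        x   y  
>  q0   q0  q1 
   q1   q2  q1 
   q2   q3  q1 
   q3   q0  q4 
 * q4   q2  q1 
(> = start, * = accepting)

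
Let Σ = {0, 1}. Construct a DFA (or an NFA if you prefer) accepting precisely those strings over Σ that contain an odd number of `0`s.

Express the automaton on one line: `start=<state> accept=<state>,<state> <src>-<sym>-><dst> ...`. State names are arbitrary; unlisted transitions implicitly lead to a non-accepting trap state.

start=s0 accept=s1 s0-0->s1 s0-1->s0 s1-0->s0 s1-1->s1

The only thing that matters is how many `0`s have appeared, reduced mod 2. Use one state per residue: s0 for 0, …, s1 for 1. Reading `0` moves to the next residue; anything else stays put. s1 is accepting.
A 2-state machine:
        0   1  
>  s0   s1  s0 
 * s1   s0  s1 
(> = start, * = accepting)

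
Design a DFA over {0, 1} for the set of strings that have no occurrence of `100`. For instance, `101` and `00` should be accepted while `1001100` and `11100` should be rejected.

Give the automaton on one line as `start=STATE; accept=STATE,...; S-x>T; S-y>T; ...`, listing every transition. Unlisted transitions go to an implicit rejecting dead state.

start=q0; accept=q0,q1,q2; q0-0>q0; q0-1>q1; q1-0>q2; q1-1>q1; q2-0>q3; q2-1>q1; q3-0>q3; q3-1>q3

Track partial matches of the forbidden pattern `100`. State q3 is a dead state reached once `100` has occurred; every other state accepts. q0 means no part of `100` is currently matched.
        0   1  
>* q0   q0  q1 
 * q1   q2  q1 
 * q2   q3  q1 
   q3   q3  q3 
(> = start, * = accepting)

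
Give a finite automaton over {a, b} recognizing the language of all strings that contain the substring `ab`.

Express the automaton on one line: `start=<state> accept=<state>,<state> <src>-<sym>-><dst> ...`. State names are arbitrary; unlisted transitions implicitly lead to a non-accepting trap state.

start=s0 accept=s2 s0-a->s1 s0-b->s0 s1-a->s1 s1-b->s2 s2-a->s2 s2-b->s2

Track how much of `ab` has been matched so far: state s0 is no progress, s2 is the absorbing accept state reached once `ab` has occurred. Intermediate states record partial matches; on a mismatch, fall back to the longest reusable overlap.
        a   b  
>  s0   s1  s0 
   s1   s1  s2 
 * s2   s2  s2 
(> = start, * = accepting)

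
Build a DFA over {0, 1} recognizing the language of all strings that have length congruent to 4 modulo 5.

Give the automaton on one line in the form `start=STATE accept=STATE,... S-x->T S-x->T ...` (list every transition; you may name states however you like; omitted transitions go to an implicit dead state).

Count input length modulo 5: every symbol advances one step around the cycle A → B → C → D → E → A. Accept at E.
A 5-state machine:
       0  1 
>  A   B  B 
   B   C  C 
   C   D  D 
   D   E  E 
 * E   A  A 
(> = start, * = accepting)

start=A accept=E A-0->B A-1->B B-0->C B-1->C C-0->D C-1->D D-0->E D-1->E E-0->A E-1->A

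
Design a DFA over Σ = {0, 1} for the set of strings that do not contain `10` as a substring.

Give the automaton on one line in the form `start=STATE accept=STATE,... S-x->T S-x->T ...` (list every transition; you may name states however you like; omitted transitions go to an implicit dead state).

This is the complement of 'contains `10`'. Use the same substring-matching states — q0 through q2 holding how much of `10` has just been matched — but flip the accepting set: everything except the trap q2 accepts.
        0   1  
>* q0   q0  q1 
 * q1   q2  q1 
   q2   q2  q2 
(> = start, * = accepting)

start=q0 accept=q0,q1 q0-0->q0 q0-1->q1 q1-0->q2 q1-1->q1 q2-0->q2 q2-1->q2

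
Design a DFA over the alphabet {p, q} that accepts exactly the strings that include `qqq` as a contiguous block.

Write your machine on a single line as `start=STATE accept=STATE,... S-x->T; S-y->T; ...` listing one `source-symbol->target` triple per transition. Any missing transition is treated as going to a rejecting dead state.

start=A; accept=D; A-p->A; A-q->B; B-p->A; B-q->C; C-p->A; C-q->D; D-p->D; D-q->D

Track how much of `qqq` has been matched so far: state A is no progress, D is the absorbing accept state reached once `qqq` has occurred. Intermediate states record partial matches; on a mismatch, fall back to the longest reusable overlap.
A 4-state machine:
       p  q 
>  A   A  B 
   B   A  C 
   C   A  D 
 * D   D  D 
(> = start, * = accepting)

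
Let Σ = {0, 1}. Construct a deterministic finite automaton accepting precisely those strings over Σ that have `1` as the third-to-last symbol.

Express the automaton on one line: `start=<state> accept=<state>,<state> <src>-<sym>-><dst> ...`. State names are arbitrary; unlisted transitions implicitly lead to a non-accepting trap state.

Because acceptance depends on a position counted from the end, the machine has to buffer the most recent 3 symbols. Make each state the string of the last up-to-3 symbols read; on input `x` shift the window left and append `x`. Accept when the buffered window has length 3 and begins with `1`.
          0    1  
>  q0     q1   q2 
   q1     q3   q4 
   q2     q5   q6 
   q3     q7   q8 
   q4     q9  q10 
   q5    q11  q12 
   q6    q13  q14 
   q7     q7   q8 
   q8     q9  q10 
   q9    q11  q12 
   q10   q13  q14 
 * q11    q7   q8 
 * q12    q9  q10 
 * q13   q11  q12 
 * q14   q13  q14 
(> = start, * = accepting)

start=q0 accept=q11,q12,q13,q14 q0-0->q1 q0-1->q2 q1-0->q3 q1-1->q4 q2-0->q5 q2-1->q6 q3-0->q7 q3-1->q8 q4-0->q9 q4-1->q10 q5-0->q11 q5-1->q12 q6-0->q13 q6-1->q14 q7-0->q7 q7-1->q8 q8-0->q9 q8-1->q10 q9-0->q11 q9-1->q12 q10-0->q13 q10-1->q14 q11-0->q7 q11-1->q8 q12-0->q9 q12-1->q10 q13-0->q11 q13-1->q12 q14-0->q13 q14-1->q14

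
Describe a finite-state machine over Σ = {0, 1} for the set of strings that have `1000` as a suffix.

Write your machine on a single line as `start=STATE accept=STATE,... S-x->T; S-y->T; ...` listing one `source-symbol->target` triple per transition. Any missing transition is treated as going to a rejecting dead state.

start=q0; accept=q4; q0-0->q0; q0-1->q1; q1-0->q2; q1-1->q1; q2-0->q3; q2-1->q1; q3-0->q4; q3-1->q1; q4-0->q0; q4-1->q1

Let each state record the length of the longest suffix of the input read so far that is also a prefix of `1000`. q1 means the last symbol is `1`; q2 means the last 2 symbols are `10`; q3 means the last 3 symbols are `100`; q4 means the last 4 symbols are `1000`. Accept only at q4, where the string currently ends in `1000`.
        0   1  
>  q0   q0  q1 
   q1   q2  q1 
   q2   q3  q1 
   q3   q4  q1 
 * q4   q0  q1 
(> = start, * = accepting)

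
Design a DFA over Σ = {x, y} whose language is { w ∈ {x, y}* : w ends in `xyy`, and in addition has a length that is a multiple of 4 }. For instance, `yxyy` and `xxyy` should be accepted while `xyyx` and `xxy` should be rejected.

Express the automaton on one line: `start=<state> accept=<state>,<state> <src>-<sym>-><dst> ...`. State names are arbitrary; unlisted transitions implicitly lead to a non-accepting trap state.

start=q0 accept=q6 q0-x->q1 q0-y->q1 q1-x->q2 q1-y->q3 q2-x->q4 q2-y->q5 q3-x->q4 q3-y->q4 q4-x->q0 q4-y->q0 q5-x->q0 q5-y->q6 q6-x->q1 q6-y->q1

Build one automaton per condition and run them in lockstep. The first has 4 states tracking how much of the suffix `xyy` has currently been matched; the second has 4 states tracking the input length modulo 4. A product state is a pair (one from each), accepting exactly when both do. Minimizing collapses redundant product states.
7 states suffice.
        x   y  
>  q0   q1  q1 
   q1   q2  q3 
   q2   q4  q5 
   q3   q4  q4 
   q4   q0  q0 
   q5   q0  q6 
 * q6   q1  q1 
(> = start, * = accepting)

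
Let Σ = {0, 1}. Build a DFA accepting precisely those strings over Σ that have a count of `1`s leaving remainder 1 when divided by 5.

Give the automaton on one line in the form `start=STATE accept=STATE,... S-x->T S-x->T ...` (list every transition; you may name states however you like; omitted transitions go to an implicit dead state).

The only thing that matters is how many `1`s have appeared, reduced mod 5. Use one state per residue: S0 for 0, …, S4 for 4. Reading `1` moves to the next residue; anything else stays put. S1 is accepting.
        0   1  
>  S0   S0  S1 
 * S1   S1  S2 
   S2   S2  S3 
   S3   S3  S4 
   S4   S4  S0 
(> = start, * = accepting)

start=S0 accept=S1 S0-0->S0 S0-1->S1 S1-0->S1 S1-1->S2 S2-0->S2 S2-1->S3 S3-0->S3 S3-1->S4 S4-0->S4 S4-1->S0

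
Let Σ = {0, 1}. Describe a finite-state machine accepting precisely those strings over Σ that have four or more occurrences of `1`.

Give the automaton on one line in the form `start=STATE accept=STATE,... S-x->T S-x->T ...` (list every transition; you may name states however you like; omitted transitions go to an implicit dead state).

Only the number of `1`s matters, and only up to 5. Make a chain A → B → C → D → E → F advanced by each `1` (with F absorbing); every other symbol self-loops. The accepting set is {E, F}.
With 6 states:
       0  1 
>  A   A  B 
   B   B  C 
   C   C  D 
   D   D  E 
 * E   E  F 
 * F   F  F 
(> = start, * = accepting)

start=A accept=E,F A-0->A A-1->B B-0->B B-1->C C-0->C C-1->D D-0->D D-1->E E-0->E E-1->F F-0->F F-1->F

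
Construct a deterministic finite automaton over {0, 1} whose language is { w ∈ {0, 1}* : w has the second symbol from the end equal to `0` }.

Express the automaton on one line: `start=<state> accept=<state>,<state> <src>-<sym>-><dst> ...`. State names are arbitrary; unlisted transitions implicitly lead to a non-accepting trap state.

Because acceptance depends on a position counted from the end, the machine has to buffer the most recent 2 symbols. Make each state the string of the last up-to-2 symbols read; on input `x` shift the window left and append `x`. Accept when the buffered window has length 2 and begins with `0`.
A 7-state machine:
       0  1 
>  A   B  C 
   B   D  E 
   C   F  G 
 * D   D  E 
 * E   F  G 
   F   D  E 
   G   F  G 
(> = start, * = accepting)

start=A accept=D,E A-0->B A-1->C B-0->D B-1->E C-0->F C-1->G D-0->D D-1->E E-0->F E-1->G F-0->D F-1->E G-0->F G-1->G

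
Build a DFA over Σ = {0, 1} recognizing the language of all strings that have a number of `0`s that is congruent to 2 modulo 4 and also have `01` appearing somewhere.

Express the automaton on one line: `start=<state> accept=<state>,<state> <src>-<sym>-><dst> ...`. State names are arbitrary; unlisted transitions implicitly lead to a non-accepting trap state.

Run two small machines in parallel and take their product. The first has 4 states tracking the count of `0`s modulo 4; the second has 3 states tracking whether and how much of `01` has been seen. A product state is a pair (one from each), accepting exactly when both do.
A 9-state machine:
       0  1 
>  A   B  A 
   B   C  D 
   C   E  F 
   D   F  D 
   E   G  H 
 * F   H  F 
   G   B  I 
   H   I  H 
   I   D  I 
(> = start, * = accepting)

start=A accept=F A-0->B A-1->A B-0->C B-1->D C-0->E C-1->F D-0->F D-1->D E-0->G E-1->H F-0->H F-1->F G-0->B G-1->I H-0->I H-1->H I-0->D I-1->I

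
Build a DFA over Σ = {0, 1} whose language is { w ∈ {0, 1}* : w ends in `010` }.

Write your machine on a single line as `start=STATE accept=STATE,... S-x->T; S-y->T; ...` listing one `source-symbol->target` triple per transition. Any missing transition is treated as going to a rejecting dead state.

start=s0; accept=s3; s0-0->s1; s0-1->s0; s1-0->s1; s1-1->s2; s2-0->s3; s2-1->s0; s3-0->s1; s3-1->s2

Remember how much of `010` the current input suffix matches. State s0 means no match yet; s1 means the last symbol is `0`; s2 means the last 2 symbols are `01`; s3 means the last 3 symbols are `010`. Only s3 accepts. On a mismatch, fall back to the longest proper suffix that is still a prefix of `010`.
A 4-state machine:
        0   1  
>  s0   s1  s0 
   s1   s1  s2 
   s2   s3  s0 
 * s3   s1  s2 
(> = start, * = accepting)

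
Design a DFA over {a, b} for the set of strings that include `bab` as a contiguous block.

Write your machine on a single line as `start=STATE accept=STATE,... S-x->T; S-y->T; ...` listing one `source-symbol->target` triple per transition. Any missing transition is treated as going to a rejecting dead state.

start=q0; accept=q3; q0-a->q0; q0-b->q1; q1-a->q2; q1-b->q1; q2-a->q0; q2-b->q3; q3-a->q3; q3-b->q3

Track how much of `bab` has been matched so far: state q0 is no progress, q3 is the absorbing accept state reached once `bab` has occurred. Intermediate states record partial matches; on a mismatch, fall back to the longest reusable overlap.
4 states suffice.
        a   b  
>  q0   q0  q1 
   q1   q2  q1 
   q2   q0  q3 
 * q3   q3  q3 
(> = start, * = accepting)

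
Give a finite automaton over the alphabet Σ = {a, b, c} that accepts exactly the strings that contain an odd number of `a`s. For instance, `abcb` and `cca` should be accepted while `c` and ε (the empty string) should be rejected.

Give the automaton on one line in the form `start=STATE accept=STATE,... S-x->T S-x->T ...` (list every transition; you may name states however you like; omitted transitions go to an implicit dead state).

start=S0 accept=S1 S0-a->S1 S0-b->S0 S0-c->S0 S1-a->S0 S1-b->S1 S1-c->S1

The only thing that matters is how many `a`s have appeared, reduced mod 2. Use one state per residue: S0 for 0, …, S1 for 1. Reading `a` moves to the next residue; anything else stays put. S1 is accepting.
With 2 states:
        a   b   c  
>  S0   S1  S0  S0 
 * S1   S0  S1  S1 
(> = start, * = accepting)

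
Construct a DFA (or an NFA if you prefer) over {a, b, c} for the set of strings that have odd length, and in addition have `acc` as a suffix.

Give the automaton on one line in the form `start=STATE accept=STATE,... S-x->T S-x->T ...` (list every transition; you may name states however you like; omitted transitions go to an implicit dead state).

Run two small machines in parallel and take their product. The first has 2 states tracking the input length modulo 2; the second has 4 states tracking how much of the suffix `acc` has currently been matched. A product state is a pair (one from each), accepting exactly when both do.
With 8 states:
        a   b   c  
>  q0   q1  q2  q2 
   q1   q3  q0  q4 
   q2   q3  q0  q0 
   q3   q1  q2  q5 
   q4   q1  q2  q6 
   q5   q3  q0  q7 
 * q6   q3  q0  q0 
   q7   q1  q2  q2 
(> = start, * = accepting)

start=q0 accept=q6 q0-a->q1 q0-b->q2 q0-c->q2 q1-a->q3 q1-b->q0 q1-c->q4 q2-a->q3 q2-b->q0 q2-c->q0 q3-a->q1 q3-b->q2 q3-c->q5 q4-a->q1 q4-b->q2 q4-c->q6 q5-a->q3 q5-b->q0 q5-c->q7 q6-a->q3 q6-b->q0 q6-c->q0 q7-a->q1 q7-b->q2 q7-c->q2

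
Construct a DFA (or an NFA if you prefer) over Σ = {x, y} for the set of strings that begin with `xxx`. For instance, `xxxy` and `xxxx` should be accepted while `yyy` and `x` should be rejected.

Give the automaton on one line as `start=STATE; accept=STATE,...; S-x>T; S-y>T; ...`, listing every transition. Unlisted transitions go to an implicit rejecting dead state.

Walk along `xxx` while the input agrees: from A take `x` to B, and so on. Any deviation drops to the rejecting sink E. Once D is reached the prefix is confirmed and every continuation is accepted.
A 5-state machine:
       x  y 
>  A   B  E 
   B   C  E 
   C   D  E 
 * D   D  D 
   E   E  E 
(> = start, * = accepting)

start=A; accept=D; A-x>B; A-y>E; B-x>C; B-y>E; C-x>D; C-y>E; D-x>D; D-y>D; E-x>E; E-y>E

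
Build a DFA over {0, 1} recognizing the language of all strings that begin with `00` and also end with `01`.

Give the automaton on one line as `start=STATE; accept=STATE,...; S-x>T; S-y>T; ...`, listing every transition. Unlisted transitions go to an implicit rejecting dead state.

start=A; accept=G; A-0>B; A-1>C; B-0>D; B-1>E; C-0>F; C-1>C; D-0>D; D-1>G; E-0>F; E-1>C; F-0>F; F-1>E; G-0>D; G-1>H; H-0>D; H-1>H

Handle the two conditions separately and then intersect. One (4 states) tracks whether the input so far still matches the prefix `00`; the other (3 states) tracks how much of the suffix `01` has currently been matched. Each combined state is a pair, one component from each; accept when both components accept.
An 8-state machine:
       0  1 
>  A   B  C 
   B   D  E 
   C   F  C 
   D   D  G 
   E   F  C 
   F   F  E 
 * G   D  H 
   H   D  H 
(> = start, * = accepting)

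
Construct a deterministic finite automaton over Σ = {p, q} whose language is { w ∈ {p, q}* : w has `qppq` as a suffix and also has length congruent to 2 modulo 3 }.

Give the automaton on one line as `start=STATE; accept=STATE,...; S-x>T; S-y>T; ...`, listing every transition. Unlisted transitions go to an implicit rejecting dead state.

start=s0; accept=s6; s0-p>s1; s0-q>s1; s1-p>s2; s1-q>s3; s2-p>s0; s2-q>s0; s3-p>s4; s3-q>s0; s4-p>s5; s4-q>s1; s5-p>s2; s5-q>s6; s6-p>s4; s6-q>s0

Handle the two conditions separately and then intersect. The first has 5 states tracking how much of the suffix `qppq` has currently been matched; the second has 3 states tracking the input length modulo 3. A product state is a pair (one from each), accepting exactly when both do. Minimizing collapses redundant product states.
        p   q  
>  s0   s1  s1 
   s1   s2  s3 
   s2   s0  s0 
   s3   s4  s0 
   s4   s5  s1 
   s5   s2  s6 
 * s6   s4  s0 
(> = start, * = accepting)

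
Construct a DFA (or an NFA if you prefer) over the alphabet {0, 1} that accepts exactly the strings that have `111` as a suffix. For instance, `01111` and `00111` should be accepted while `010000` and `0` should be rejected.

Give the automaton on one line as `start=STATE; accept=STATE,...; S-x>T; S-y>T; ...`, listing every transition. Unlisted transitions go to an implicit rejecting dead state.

start=q0; accept=q3; q0-0>q0; q0-1>q1; q1-0>q0; q1-1>q2; q2-0>q0; q2-1>q3; q3-0>q0; q3-1>q3

Remember how much of `111` the current input suffix matches. State q0 means no match yet; q1 means the last symbol is `1`; q2 means the last 2 symbols are `11`; q3 means the last 3 symbols are `111`. Only q3 accepts. On a mismatch, fall back to the longest proper suffix that is still a prefix of `111`.
A 4-state machine:
        0   1  
>  q0   q0  q1 
   q1   q0  q2 
   q2   q0  q3 
 * q3   q0  q3 
(> = start, * = accepting)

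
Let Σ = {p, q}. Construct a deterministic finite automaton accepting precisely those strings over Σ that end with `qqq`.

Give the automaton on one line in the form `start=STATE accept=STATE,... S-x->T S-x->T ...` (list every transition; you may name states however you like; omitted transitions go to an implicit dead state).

start=A accept=D A-p->A A-q->B B-p->A B-q->C C-p->A C-q->D D-p->A D-q->D

Remember how much of `qqq` the current input suffix matches. State A means no match yet; B means the last symbol is `q`; C means the last 2 symbols are `qq`; D means the last 3 symbols are `qqq`. Only D accepts. On a mismatch, fall back to the longest proper suffix that is still a prefix of `qqq`.
A 4-state machine:
       p  q 
>  A   A  B 
   B   A  C 
   C   A  D 
 * D   A  D 
(> = start, * = accepting)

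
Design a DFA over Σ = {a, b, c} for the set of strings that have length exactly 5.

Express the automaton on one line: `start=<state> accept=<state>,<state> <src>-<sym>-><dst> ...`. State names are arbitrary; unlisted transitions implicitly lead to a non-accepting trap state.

start=q0 accept=q5 q0-a->q1 q0-b->q1 q0-c->q1 q1-a->q2 q1-b->q2 q1-c->q2 q2-a->q3 q2-b->q3 q2-c->q3 q3-a->q4 q3-b->q4 q3-c->q4 q4-a->q5 q4-b->q5 q4-c->q5 q5-a->q6 q5-b->q6 q5-c->q6 q6-a->q6 q6-b->q6 q6-c->q6

We only need to distinguish lengths 0, 1, …, 5, and '>5'. Chain q0 → q1 → q2 → q3 → q4 → q5 → q6 on every symbol, with q6 looping. Accepting states: {q5}.
        a   b   c  
>  q0   q1  q1  q1 
   q1   q2  q2  q2 
   q2   q3  q3  q3 
   q3   q4  q4  q4 
   q4   q5  q5  q5 
 * q5   q6  q6  q6 
   q6   q6  q6  q6 
(> = start, * = accepting)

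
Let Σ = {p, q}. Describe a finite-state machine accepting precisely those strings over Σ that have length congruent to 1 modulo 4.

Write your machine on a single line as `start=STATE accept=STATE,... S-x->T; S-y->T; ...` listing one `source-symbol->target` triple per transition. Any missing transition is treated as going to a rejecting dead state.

start=A; accept=B; A-p->B; A-q->B; B-p->C; B-q->C; C-p->D; C-q->D; D-p->A; D-q->A

Only the length mod 4 matters, so use a 4-cycle: from any state, every input symbol moves to the next state, wrapping D back to A. Mark B accepting.
A 4-state machine:
       p  q 
>  A   B  B 
 * B   C  C 
   C   D  D 
   D   A  A 
(> = start, * = accepting)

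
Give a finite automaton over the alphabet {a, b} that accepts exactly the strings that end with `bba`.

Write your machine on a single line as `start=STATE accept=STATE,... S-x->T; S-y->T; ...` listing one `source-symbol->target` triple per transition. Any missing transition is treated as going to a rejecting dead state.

Let each state record the length of the longest suffix of the input read so far that is also a prefix of `bba`. S1 means the last symbol is `b`; S2 means the last 2 symbols are `bb`; S3 means the last 3 symbols are `bba`. Accept only at S3, where the string currently ends in `bba`.
4 states suffice.
        a   b  
>  S0   S0  S1 
   S1   S0  S2 
   S2   S3  S2 
 * S3   S0  S1 
(> = start, * = accepting)

start=S0; accept=S3; S0-a->S0; S0-b->S1; S1-a->S0; S1-b->S2; S2-a->S3; S2-b->S2; S3-a->S0; S3-b->S1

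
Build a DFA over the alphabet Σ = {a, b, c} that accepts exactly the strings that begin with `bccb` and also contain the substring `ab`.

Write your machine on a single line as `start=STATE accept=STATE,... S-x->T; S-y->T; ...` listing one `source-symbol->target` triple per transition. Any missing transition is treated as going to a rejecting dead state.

start=q0; accept=q9; q0-a->q1; q0-b->q2; q0-c->q3; q1-a->q1; q1-b->q4; q1-c->q3; q2-a->q1; q2-b->q3; q2-c->q5; q3-a->q1; q3-b->q3; q3-c->q3; q4-a->q4; q4-b->q4; q4-c->q4; q5-a->q1; q5-b->q3; q5-c->q6; q6-a->q1; q6-b->q7; q6-c->q3; q7-a->q8; q7-b->q7; q7-c->q7; q8-a->q8; q8-b->q9; q8-c->q7; q9-a->q9; q9-b->q9; q9-c->q9

Build one automaton per condition and run them in lockstep. One (6 states) tracks whether the input so far still matches the prefix `bccb`; the other (3 states) tracks whether and how much of `ab` has been seen. Each combined state is a pair, one component from each; accept when both components accept.
        a   b   c  
>  q0   q1  q2  q3 
   q1   q1  q4  q3 
   q2   q1  q3  q5 
   q3   q1  q3  q3 
   q4   q4  q4  q4 
   q5   q1  q3  q6 
   q6   q1  q7  q3 
   q7   q8  q7  q7 
   q8   q8  q9  q7 
 * q9   q9  q9  q9 
(> = start, * = accepting)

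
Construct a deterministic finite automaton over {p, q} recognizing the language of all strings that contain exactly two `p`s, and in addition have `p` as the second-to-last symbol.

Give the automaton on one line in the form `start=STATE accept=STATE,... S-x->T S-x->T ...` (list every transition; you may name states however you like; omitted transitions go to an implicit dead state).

Run two small machines in parallel and take their product. The first has 4 states tracking the count of `p`s, saturating at 3; the second has 7 states tracking the last 2 symbols read. A product state is a pair (one from each), accepting exactly when both do.
With 15 states:
       p  q 
>  A   B  C 
   B   D  E 
   C   F  G 
 * D   H  I 
   E   J  K 
   F   D  E 
   G   F  G 
   H   H  L 
 * I   M  N 
   J   H  I 
   K   J  K 
   L   M  O 
   M   H  L 
   N   M  N 
   O   M  O 
(> = start, * = accepting)

start=A accept=D,I A-p->B A-q->C B-p->D B-q->E C-p->F C-q->G D-p->H D-q->I E-p->J E-q->K F-p->D F-q->E G-p->F G-q->G H-p->H H-q->L I-p->M I-q->N J-p->H J-q->I K-p->J K-q->K L-p->M L-q->O M-p->H M-q->L N-p->M N-q->N O-p->M O-q->O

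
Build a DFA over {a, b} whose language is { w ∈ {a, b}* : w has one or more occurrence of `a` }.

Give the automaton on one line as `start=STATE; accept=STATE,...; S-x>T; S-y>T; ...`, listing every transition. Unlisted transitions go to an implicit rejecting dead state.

Only the number of `a`s matters, and only up to 2. Make a chain s0 → s1 → s2 advanced by each `a` (with s2 absorbing); every other symbol self-loops. The accepting set is {s1, s2}.
A 3-state machine:
        a   b  
>  s0   s1  s0 
 * s1   s2  s1 
 * s2   s2  s2 
(> = start, * = accepting)

start=s0; accept=s1,s2; s0-a>s1; s0-b>s0; s1-a>s2; s1-b>s1; s2-a>s2; s2-b>s2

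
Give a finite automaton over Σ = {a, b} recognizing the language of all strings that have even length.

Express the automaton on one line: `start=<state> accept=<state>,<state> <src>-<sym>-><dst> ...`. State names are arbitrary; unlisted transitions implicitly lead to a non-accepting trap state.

Only the length mod 2 matters, so use a 2-cycle: from any state, every input symbol moves to the next state, wrapping q1 back to q0. Mark q0 accepting.
2 states suffice.
        a   b  
>* q0   q1  q1 
   q1   q0  q0 
(> = start, * = accepting)

start=q0 accept=q0 q0-a->q1 q0-b->q1 q1-a->q0 q1-b->q0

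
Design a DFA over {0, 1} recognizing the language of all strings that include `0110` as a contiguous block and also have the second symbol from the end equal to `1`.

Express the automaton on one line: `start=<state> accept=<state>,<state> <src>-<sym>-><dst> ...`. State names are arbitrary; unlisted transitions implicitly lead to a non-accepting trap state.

start=A accept=E,H A-0->B A-1->A B-0->B B-1->C C-0->B C-1->D D-0->E D-1->A E-0->F E-1->G F-0->F F-1->G G-0->E G-1->H H-0->E H-1->H

Build one automaton per condition and run them in lockstep. One (5 states) tracks whether and how much of `0110` has been seen; the other (7 states) tracks the last 2 symbols read. Each combined state is a pair, one component from each; accept when both components accept. Equivalent product states are then merged.
An 8-state machine:
       0  1 
>  A   B  A 
   B   B  C 
   C   B  D 
   D   E  A 
 * E   F  G 
   F   F  G 
   G   E  H 
 * H   E  H 
(> = start, * = accepting)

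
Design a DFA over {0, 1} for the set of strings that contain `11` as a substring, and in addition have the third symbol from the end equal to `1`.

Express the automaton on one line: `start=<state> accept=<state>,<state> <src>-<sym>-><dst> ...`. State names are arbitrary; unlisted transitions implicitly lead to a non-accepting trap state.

Handle the two conditions separately and then intersect. The first has 3 states tracking whether and how much of `11` has been seen; the second has 15 states tracking the last 3 symbols read. A product state is a pair (one from each), accepting exactly when both do.
20 states suffice.
          0    1  
>  q0     q1   q2 
   q1     q3   q4 
   q2     q5   q6 
   q3     q7   q8 
   q4     q9  q10 
   q5    q11  q12 
   q6    q13  q14 
   q7     q7   q8 
   q8     q9  q10 
   q9    q11  q12 
   q10   q13  q14 
   q11    q7   q8 
   q12    q9  q10 
 * q13   q15  q16 
 * q14   q13  q14 
 * q15   q17  q18 
 * q16   q19  q10 
   q17   q17  q18 
   q18   q19  q10 
   q19   q15  q16 
(> = start, * = accepting)

start=q0 accept=q13,q14,q15,q16 q0-0->q1 q0-1->q2 q1-0->q3 q1-1->q4 q2-0->q5 q2-1->q6 q3-0->q7 q3-1->q8 q4-0->q9 q4-1->q10 q5-0->q11 q5-1->q12 q6-0->q13 q6-1->q14 q7-0->q7 q7-1->q8 q8-0->q9 q8-1->q10 q9-0->q11 q9-1->q12 q10-0->q13 q10-1->q14 q11-0->q7 q11-1->q8 q12-0->q9 q12-1->q10 q13-0->q15 q13-1->q16 q14-0->q13 q14-1->q14 q15-0->q17 q15-1->q18 q16-0->q19 q16-1->q10 q17-0->q17 q17-1->q18 q18-0->q19 q18-1->q10 q19-0->q15 q19-1->q16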